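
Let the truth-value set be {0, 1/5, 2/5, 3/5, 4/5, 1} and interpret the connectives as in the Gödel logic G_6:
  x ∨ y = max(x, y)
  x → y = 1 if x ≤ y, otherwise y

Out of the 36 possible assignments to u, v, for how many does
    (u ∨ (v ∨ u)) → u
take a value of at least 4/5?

22

value 1: 21 assignments (counts)
value 4/5: 1 assignment (counts)
value 3/5: 2 assignments
value 2/5: 3 assignments
value 1/5: 4 assignments
value 0: 5 assignments
So 22 of the 36 assignments meet the threshold.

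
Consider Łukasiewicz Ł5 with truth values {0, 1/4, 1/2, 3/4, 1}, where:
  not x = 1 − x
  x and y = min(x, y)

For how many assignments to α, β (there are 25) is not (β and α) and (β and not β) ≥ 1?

value 1/2: 5 assignments
value 1/4: 10 assignments
value 0: 10 assignments
So 0 of the 25 assignments meet the threshold.

0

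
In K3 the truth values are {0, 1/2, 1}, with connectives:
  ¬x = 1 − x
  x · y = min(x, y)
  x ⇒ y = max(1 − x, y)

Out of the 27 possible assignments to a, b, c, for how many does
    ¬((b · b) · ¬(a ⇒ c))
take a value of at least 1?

value 1: 19 assignments (counts)
value 1/2: 7 assignments
value 0: 1 assignment
So 19 of the 27 assignments meet the threshold.

19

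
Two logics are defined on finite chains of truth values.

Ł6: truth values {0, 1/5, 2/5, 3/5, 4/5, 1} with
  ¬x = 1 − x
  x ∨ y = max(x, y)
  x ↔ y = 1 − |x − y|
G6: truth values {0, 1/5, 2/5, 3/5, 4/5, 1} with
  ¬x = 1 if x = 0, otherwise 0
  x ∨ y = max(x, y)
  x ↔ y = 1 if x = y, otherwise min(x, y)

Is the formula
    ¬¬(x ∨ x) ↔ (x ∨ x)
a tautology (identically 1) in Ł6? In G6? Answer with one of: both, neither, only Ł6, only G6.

only Ł6

In Ł6: every assignment gives 1 — tautology.
In G6: at x = 1/5 the value is 1/5 — not a tautology.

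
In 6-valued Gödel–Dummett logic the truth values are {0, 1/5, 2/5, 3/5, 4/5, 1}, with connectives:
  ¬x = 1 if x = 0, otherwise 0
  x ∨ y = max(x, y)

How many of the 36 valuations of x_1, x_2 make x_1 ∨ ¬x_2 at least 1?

11

value 1: 11 assignments (counts)
value 4/5: 5 assignments
value 3/5: 5 assignments
value 2/5: 5 assignments
value 1/5: 5 assignments
value 0: 5 assignments
So 11 of the 36 assignments meet the threshold.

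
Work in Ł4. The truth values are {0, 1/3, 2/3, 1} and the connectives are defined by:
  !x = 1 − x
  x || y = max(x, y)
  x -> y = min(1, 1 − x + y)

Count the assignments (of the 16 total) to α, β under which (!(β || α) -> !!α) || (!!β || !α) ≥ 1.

14

α = 0, β = 0 ↦ 1  ≥
α = 0, β = 1/3 ↦ 1  ≥
α = 0, β = 2/3 ↦ 1  ≥
α = 0, β = 1 ↦ 1  ≥
α = 1/3, β = 0 ↦ 2/3  <
α = 1/3, β = 1/3 ↦ 2/3  <
α = 1/3, β = 2/3 ↦ 1  ≥
α = 1/3, β = 1 ↦ 1  ≥
α = 2/3, β = 0 ↦ 1  ≥
α = 2/3, β = 1/3 ↦ 1  ≥
α = 2/3, β = 2/3 ↦ 1  ≥
α = 2/3, β = 1 ↦ 1  ≥
α = 1, β = 0 ↦ 1  ≥
α = 1, β = 1/3 ↦ 1  ≥
α = 1, β = 2/3 ↦ 1  ≥
α = 1, β = 1 ↦ 1  ≥
So 14 of the 16 assignments meet the threshold.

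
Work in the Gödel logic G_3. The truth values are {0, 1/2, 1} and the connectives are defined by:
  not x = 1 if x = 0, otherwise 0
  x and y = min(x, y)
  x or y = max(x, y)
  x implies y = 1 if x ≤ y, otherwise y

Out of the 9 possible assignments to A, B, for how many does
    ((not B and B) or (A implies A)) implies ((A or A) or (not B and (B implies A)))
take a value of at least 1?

5

A = 0, B = 0 ↦ 1  ≥
A = 0, B = 1/2 ↦ 0  <
A = 0, B = 1 ↦ 0  <
A = 1/2, B = 0 ↦ 1  ≥
A = 1/2, B = 1/2 ↦ 1/2  <
A = 1/2, B = 1 ↦ 1/2  <
A = 1, B = 0 ↦ 1  ≥
A = 1, B = 1/2 ↦ 1  ≥
A = 1, B = 1 ↦ 1  ≥
So 5 of the 9 assignments meet the threshold.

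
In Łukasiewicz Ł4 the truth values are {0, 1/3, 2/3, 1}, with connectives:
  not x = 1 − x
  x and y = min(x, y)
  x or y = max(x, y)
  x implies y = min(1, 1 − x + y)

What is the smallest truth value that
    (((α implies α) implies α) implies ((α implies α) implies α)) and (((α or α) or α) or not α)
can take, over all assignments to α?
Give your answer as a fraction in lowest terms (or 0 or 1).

2/3

Take α = 1/3:
α implies α = 1/3 implies 1/3 = 1
(α implies α) implies α = 1 implies 1/3 = 1/3
α implies α = 1/3 implies 1/3 = 1
(α implies α) implies α = 1 implies 1/3 = 1/3
((α implies α) implies α) implies ((α implies α) implies α) = 1/3 implies 1/3 = 1
α or α = 1/3 or 1/3 = 1/3
(α or α) or α = 1/3 or 1/3 = 1/3
not α = not 1/3 = 2/3
((α or α) or α) or not α = 1/3 or 2/3 = 2/3
(((α implies α) implies α) implies ((α implies α) implies α)) and (((α or α) or α) or not α) = 1 and 2/3 = 2/3
No assignment yields a value below 2/3, so this is the minimum.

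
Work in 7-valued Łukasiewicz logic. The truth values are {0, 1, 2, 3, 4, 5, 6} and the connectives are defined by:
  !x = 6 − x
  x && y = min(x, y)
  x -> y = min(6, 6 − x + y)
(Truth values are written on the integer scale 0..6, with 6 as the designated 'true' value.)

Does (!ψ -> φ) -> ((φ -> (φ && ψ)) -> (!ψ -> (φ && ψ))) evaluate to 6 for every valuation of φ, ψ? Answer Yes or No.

At φ = 4, ψ = 5, for instance:
!ψ = !5 = 1
!ψ -> φ = 1 -> 4 = 6
φ && ψ = 4 && 5 = 4
φ -> (φ && ψ) = 4 -> 4 = 6
!ψ -> (φ && ψ) = 1 -> 4 = 6
(φ -> (φ && ψ)) -> (!ψ -> (φ && ψ)) = 6 -> 6 = 6
(!ψ -> φ) -> ((φ -> (φ && ψ)) -> (!ψ -> (φ && ψ))) = 6 -> 6 = 6
and checking the remaining 48 assignments likewise gives ≥ 6 in every case.

Yes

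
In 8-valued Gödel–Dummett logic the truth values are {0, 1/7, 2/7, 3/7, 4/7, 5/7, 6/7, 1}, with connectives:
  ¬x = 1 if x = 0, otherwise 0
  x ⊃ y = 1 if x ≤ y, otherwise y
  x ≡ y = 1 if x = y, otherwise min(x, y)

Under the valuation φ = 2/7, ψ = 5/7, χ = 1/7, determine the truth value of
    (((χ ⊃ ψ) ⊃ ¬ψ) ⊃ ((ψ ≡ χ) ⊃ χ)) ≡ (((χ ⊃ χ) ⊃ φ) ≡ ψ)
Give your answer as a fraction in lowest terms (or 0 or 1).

2/7

χ ⊃ ψ = 1/7 ⊃ 5/7 = 1
¬ψ = ¬5/7 = 0
(χ ⊃ ψ) ⊃ ¬ψ = 1 ⊃ 0 = 0
ψ ≡ χ = 5/7 ≡ 1/7 = 1/7
(ψ ≡ χ) ⊃ χ = 1/7 ⊃ 1/7 = 1
((χ ⊃ ψ) ⊃ ¬ψ) ⊃ ((ψ ≡ χ) ⊃ χ) = 0 ⊃ 1 = 1
χ ⊃ χ = 1/7 ⊃ 1/7 = 1
(χ ⊃ χ) ⊃ φ = 1 ⊃ 2/7 = 2/7
((χ ⊃ χ) ⊃ φ) ≡ ψ = 2/7 ≡ 5/7 = 2/7
(((χ ⊃ ψ) ⊃ ¬ψ) ⊃ ((ψ ≡ χ) ⊃ χ)) ≡ (((χ ⊃ χ) ⊃ φ) ≡ ψ) = 1 ≡ 2/7 = 2/7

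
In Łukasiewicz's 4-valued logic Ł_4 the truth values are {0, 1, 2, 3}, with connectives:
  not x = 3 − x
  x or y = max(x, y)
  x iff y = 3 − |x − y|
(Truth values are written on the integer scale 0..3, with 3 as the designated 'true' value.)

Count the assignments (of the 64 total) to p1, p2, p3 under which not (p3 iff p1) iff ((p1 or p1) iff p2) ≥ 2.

42

value 3: 16 assignments (counts)
value 2: 26 assignments (counts)
value 1: 16 assignments
value 0: 6 assignments
So 42 of the 64 assignments meet the threshold.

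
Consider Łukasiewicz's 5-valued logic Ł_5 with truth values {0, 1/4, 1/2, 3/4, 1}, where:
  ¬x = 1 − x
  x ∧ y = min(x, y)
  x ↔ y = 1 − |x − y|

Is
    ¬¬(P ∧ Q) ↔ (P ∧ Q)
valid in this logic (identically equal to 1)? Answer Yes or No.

Yes

At P = 1/4, Q = 1, for instance:
P ∧ Q = 1/4 ∧ 1 = 1/4
¬(P ∧ Q) = ¬1/4 = 3/4
¬¬(P ∧ Q) = ¬3/4 = 1/4
¬¬(P ∧ Q) ↔ (P ∧ Q) = 1/4 ↔ 1/4 = 1
and checking the remaining 24 assignments likewise gives ≥ 1 in every case.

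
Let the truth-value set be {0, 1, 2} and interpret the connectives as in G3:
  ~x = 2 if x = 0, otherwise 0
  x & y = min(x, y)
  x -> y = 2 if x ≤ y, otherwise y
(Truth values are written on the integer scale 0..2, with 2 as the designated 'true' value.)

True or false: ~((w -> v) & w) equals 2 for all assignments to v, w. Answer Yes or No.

Counterexample: take v = 1, w = 1.
w -> v = 1 -> 1 = 2
(w -> v) & w = 2 & 1 = 1
~((w -> v) & w) = ~1 = 0
This gives 0 ≠ 2.

No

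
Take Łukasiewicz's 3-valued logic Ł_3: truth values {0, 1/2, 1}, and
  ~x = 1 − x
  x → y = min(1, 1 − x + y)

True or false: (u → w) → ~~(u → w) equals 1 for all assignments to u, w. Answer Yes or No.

Yes

u = 0, w = 0 ↦ 1
u = 0, w = 1/2 ↦ 1
u = 0, w = 1 ↦ 1
u = 1/2, w = 0 ↦ 1
u = 1/2, w = 1/2 ↦ 1
u = 1/2, w = 1 ↦ 1
u = 1, w = 0 ↦ 1
u = 1, w = 1/2 ↦ 1
u = 1, w = 1 ↦ 1
Every assignment gives a value ≥ 1.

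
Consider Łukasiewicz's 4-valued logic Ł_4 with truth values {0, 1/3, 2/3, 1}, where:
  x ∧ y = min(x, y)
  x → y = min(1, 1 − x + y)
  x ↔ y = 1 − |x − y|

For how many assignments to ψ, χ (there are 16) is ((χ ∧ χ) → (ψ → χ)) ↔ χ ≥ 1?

4

ψ = 0, χ = 0 ↦ 0  <
ψ = 0, χ = 1/3 ↦ 1/3  <
ψ = 0, χ = 2/3 ↦ 2/3  <
ψ = 0, χ = 1 ↦ 1  ≥
ψ = 1/3, χ = 0 ↦ 0  <
ψ = 1/3, χ = 1/3 ↦ 1/3  <
ψ = 1/3, χ = 2/3 ↦ 2/3  <
ψ = 1/3, χ = 1 ↦ 1  ≥
ψ = 2/3, χ = 0 ↦ 0  <
ψ = 2/3, χ = 1/3 ↦ 1/3  <
ψ = 2/3, χ = 2/3 ↦ 2/3  <
ψ = 2/3, χ = 1 ↦ 1  ≥
ψ = 1, χ = 0 ↦ 0  <
ψ = 1, χ = 1/3 ↦ 1/3  <
ψ = 1, χ = 2/3 ↦ 2/3  <
ψ = 1, χ = 1 ↦ 1  ≥
So 4 of the 16 assignments meet the threshold.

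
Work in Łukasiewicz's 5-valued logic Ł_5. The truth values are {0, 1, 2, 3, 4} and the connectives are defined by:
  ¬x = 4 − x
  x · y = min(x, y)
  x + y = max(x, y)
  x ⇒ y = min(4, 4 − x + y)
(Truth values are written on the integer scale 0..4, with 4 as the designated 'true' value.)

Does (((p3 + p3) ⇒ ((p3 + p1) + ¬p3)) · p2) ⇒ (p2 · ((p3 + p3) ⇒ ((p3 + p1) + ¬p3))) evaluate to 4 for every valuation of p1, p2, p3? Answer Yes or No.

At p1 = 1, p2 = 0, p3 = 4, for instance:
p3 + p3 = 4 + 4 = 4
p3 + p1 = 4 + 1 = 4
¬p3 = ¬4 = 0
(p3 + p1) + ¬p3 = 4 + 0 = 4
(p3 + p3) ⇒ ((p3 + p1) + ¬p3) = 4 ⇒ 4 = 4
((p3 + p3) ⇒ ((p3 + p1) + ¬p3)) · p2 = 4 · 0 = 0
p2 · ((p3 + p3) ⇒ ((p3 + p1) + ¬p3)) = 0 · 4 = 0
(((p3 + p3) ⇒ ((p3 + p1) + ¬p3)) · p2) ⇒ (p2 · ((p3 + p3) ⇒ ((p3 + p1) + ¬p3))) = 0 ⇒ 0 = 4
and checking the remaining 124 assignments likewise gives ≥ 4 in every case.

Yes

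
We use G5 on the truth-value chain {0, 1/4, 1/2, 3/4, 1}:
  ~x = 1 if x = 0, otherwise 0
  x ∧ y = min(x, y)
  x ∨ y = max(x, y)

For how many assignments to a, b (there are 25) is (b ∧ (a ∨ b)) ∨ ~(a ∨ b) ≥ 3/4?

11

value 1: 6 assignments (counts)
value 3/4: 5 assignments (counts)
value 1/2: 5 assignments
value 1/4: 5 assignments
value 0: 4 assignments
So 11 of the 25 assignments meet the threshold.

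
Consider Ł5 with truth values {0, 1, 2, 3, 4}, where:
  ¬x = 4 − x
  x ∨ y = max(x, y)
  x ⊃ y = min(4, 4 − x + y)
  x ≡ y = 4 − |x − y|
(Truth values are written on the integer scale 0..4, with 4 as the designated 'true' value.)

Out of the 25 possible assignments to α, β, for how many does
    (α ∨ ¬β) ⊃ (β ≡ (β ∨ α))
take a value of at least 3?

20

value 4: 17 assignments (counts)
value 3: 3 assignments (counts)
value 2: 2 assignments
value 1: 2 assignments
value 0: 1 assignment
So 20 of the 25 assignments meet the threshold.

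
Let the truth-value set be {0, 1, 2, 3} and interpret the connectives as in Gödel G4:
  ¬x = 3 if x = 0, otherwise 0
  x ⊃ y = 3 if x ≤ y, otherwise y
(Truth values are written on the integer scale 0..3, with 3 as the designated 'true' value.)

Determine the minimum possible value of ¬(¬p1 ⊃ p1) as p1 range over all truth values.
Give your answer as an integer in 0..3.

Take p1 = 1:
¬p1 = ¬1 = 0
¬p1 ⊃ p1 = 0 ⊃ 1 = 3
¬(¬p1 ⊃ p1) = ¬3 = 0
No assignment yields a value below 0, so this is the minimum.

0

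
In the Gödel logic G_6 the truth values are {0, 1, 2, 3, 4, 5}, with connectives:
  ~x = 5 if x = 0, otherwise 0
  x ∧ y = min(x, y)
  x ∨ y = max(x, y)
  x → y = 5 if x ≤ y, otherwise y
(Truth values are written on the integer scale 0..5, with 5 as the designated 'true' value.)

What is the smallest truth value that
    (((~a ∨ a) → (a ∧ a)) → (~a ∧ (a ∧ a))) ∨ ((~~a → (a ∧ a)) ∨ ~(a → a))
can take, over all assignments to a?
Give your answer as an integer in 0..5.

1

Take a = 1:
~a = ~1 = 0
~a ∨ a = 0 ∨ 1 = 1
a ∧ a = 1 ∧ 1 = 1
(~a ∨ a) → (a ∧ a) = 1 → 1 = 5
~a = ~1 = 0
a ∧ a = 1 ∧ 1 = 1
~a ∧ (a ∧ a) = 0 ∧ 1 = 0
((~a ∨ a) → (a ∧ a)) → (~a ∧ (a ∧ a)) = 5 → 0 = 0
~a = ~1 = 0
~~a = ~0 = 5
a ∧ a = 1 ∧ 1 = 1
~~a → (a ∧ a) = 5 → 1 = 1
a → a = 1 → 1 = 5
~(a → a) = ~5 = 0
(~~a → (a ∧ a)) ∨ ~(a → a) = 1 ∨ 0 = 1
(((~a ∨ a) → (a ∧ a)) → (~a ∧ (a ∧ a))) ∨ ((~~a → (a ∧ a)) ∨ ~(a → a)) = 0 ∨ 1 = 1
No assignment yields a value below 1, so this is the minimum.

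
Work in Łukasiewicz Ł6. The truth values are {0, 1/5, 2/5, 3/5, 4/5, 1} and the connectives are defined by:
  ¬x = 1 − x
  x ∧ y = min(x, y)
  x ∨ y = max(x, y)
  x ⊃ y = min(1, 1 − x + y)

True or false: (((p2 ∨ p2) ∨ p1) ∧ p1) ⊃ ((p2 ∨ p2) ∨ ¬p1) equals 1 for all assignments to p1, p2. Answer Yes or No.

Counterexample: take p1 = 3/5, p2 = 0.
p2 ∨ p2 = 0 ∨ 0 = 0
(p2 ∨ p2) ∨ p1 = 0 ∨ 3/5 = 3/5
((p2 ∨ p2) ∨ p1) ∧ p1 = 3/5 ∧ 3/5 = 3/5
p2 ∨ p2 = 0 ∨ 0 = 0
¬p1 = ¬3/5 = 2/5
(p2 ∨ p2) ∨ ¬p1 = 0 ∨ 2/5 = 2/5
(((p2 ∨ p2) ∨ p1) ∧ p1) ⊃ ((p2 ∨ p2) ∨ ¬p1) = 3/5 ⊃ 2/5 = 4/5
This gives 4/5 ≠ 1.

No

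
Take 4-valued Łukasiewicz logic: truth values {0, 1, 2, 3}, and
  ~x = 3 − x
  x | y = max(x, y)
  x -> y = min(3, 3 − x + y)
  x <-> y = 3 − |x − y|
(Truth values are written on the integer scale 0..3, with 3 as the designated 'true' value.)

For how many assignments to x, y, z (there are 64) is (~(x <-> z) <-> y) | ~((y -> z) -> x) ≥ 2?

value 3: 22 assignments (counts)
value 2: 24 assignments (counts)
value 1: 13 assignments
value 0: 5 assignments
So 46 of the 64 assignments meet the threshold.

46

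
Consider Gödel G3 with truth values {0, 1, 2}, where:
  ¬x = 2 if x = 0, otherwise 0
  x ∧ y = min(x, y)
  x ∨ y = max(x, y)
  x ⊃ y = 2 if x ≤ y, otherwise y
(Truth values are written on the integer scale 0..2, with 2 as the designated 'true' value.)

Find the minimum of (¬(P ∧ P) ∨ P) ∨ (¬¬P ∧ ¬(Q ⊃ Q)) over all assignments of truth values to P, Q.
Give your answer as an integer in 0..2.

1

Take P = 1, Q = 0:
P ∧ P = 1 ∧ 1 = 1
¬(P ∧ P) = ¬1 = 0
¬(P ∧ P) ∨ P = 0 ∨ 1 = 1
¬P = ¬1 = 0
¬¬P = ¬0 = 2
Q ⊃ Q = 0 ⊃ 0 = 2
¬(Q ⊃ Q) = ¬2 = 0
¬¬P ∧ ¬(Q ⊃ Q) = 2 ∧ 0 = 0
(¬(P ∧ P) ∨ P) ∨ (¬¬P ∧ ¬(Q ⊃ Q)) = 1 ∨ 0 = 1
No assignment yields a value below 1, so this is the minimum.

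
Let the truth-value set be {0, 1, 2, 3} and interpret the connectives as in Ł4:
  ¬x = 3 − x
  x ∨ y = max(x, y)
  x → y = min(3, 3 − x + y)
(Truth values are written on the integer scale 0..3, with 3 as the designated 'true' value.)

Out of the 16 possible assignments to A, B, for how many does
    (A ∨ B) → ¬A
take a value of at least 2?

A = 0, B = 0 ↦ 3  ≥
A = 0, B = 1 ↦ 3  ≥
A = 0, B = 2 ↦ 3  ≥
A = 0, B = 3 ↦ 3  ≥
A = 1, B = 0 ↦ 3  ≥
A = 1, B = 1 ↦ 3  ≥
A = 1, B = 2 ↦ 3  ≥
A = 1, B = 3 ↦ 2  ≥
A = 2, B = 0 ↦ 2  ≥
A = 2, B = 1 ↦ 2  ≥
A = 2, B = 2 ↦ 2  ≥
A = 2, B = 3 ↦ 1  <
A = 3, B = 0 ↦ 0  <
A = 3, B = 1 ↦ 0  <
A = 3, B = 2 ↦ 0  <
A = 3, B = 3 ↦ 0  <
So 11 of the 16 assignments meet the threshold.

11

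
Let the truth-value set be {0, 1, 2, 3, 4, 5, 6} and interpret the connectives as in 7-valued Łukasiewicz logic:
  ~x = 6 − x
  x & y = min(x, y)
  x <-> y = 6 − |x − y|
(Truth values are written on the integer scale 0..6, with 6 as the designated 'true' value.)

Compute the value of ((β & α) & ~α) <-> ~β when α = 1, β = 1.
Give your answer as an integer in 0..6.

2

β & α = 1 & 1 = 1
~α = ~1 = 5
(β & α) & ~α = 1 & 5 = 1
~β = ~1 = 5
((β & α) & ~α) <-> ~β = 1 <-> 5 = 2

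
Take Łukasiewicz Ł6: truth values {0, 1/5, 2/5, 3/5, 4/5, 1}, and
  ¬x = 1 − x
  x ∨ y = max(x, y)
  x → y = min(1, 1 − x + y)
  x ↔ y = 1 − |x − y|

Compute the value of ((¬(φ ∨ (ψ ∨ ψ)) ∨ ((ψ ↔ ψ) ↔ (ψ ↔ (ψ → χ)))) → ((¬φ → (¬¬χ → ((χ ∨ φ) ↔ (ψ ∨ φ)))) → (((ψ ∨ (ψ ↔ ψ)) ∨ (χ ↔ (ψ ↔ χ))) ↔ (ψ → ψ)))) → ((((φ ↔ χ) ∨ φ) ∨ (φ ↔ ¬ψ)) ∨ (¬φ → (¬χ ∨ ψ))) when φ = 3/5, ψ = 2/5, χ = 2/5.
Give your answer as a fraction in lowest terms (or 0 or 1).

ψ ∨ ψ = 2/5 ∨ 2/5 = 2/5
φ ∨ (ψ ∨ ψ) = 3/5 ∨ 2/5 = 3/5
¬(φ ∨ (ψ ∨ ψ)) = ¬3/5 = 2/5
ψ ↔ ψ = 2/5 ↔ 2/5 = 1
ψ → χ = 2/5 → 2/5 = 1
ψ ↔ (ψ → χ) = 2/5 ↔ 1 = 2/5
(ψ ↔ ψ) ↔ (ψ ↔ (ψ → χ)) = 1 ↔ 2/5 = 2/5
¬(φ ∨ (ψ ∨ ψ)) ∨ ((ψ ↔ ψ) ↔ (ψ ↔ (ψ → χ))) = 2/5 ∨ 2/5 = 2/5
¬φ = ¬3/5 = 2/5
¬χ = ¬2/5 = 3/5
¬¬χ = ¬3/5 = 2/5
χ ∨ φ = 2/5 ∨ 3/5 = 3/5
ψ ∨ φ = 2/5 ∨ 3/5 = 3/5
(χ ∨ φ) ↔ (ψ ∨ φ) = 3/5 ↔ 3/5 = 1
¬¬χ → ((χ ∨ φ) ↔ (ψ ∨ φ)) = 2/5 → 1 = 1
¬φ → (¬¬χ → ((χ ∨ φ) ↔ (ψ ∨ φ))) = 2/5 → 1 = 1
ψ ↔ ψ = 2/5 ↔ 2/5 = 1
ψ ∨ (ψ ↔ ψ) = 2/5 ∨ 1 = 1
ψ ↔ χ = 2/5 ↔ 2/5 = 1
χ ↔ (ψ ↔ χ) = 2/5 ↔ 1 = 2/5
(ψ ∨ (ψ ↔ ψ)) ∨ (χ ↔ (ψ ↔ χ)) = 1 ∨ 2/5 = 1
ψ → ψ = 2/5 → 2/5 = 1
((ψ ∨ (ψ ↔ ψ)) ∨ (χ ↔ (ψ ↔ χ))) ↔ (ψ → ψ) = 1 ↔ 1 = 1
(¬φ → (¬¬χ → ((χ ∨ φ) ↔ (ψ ∨ φ)))) → (((ψ ∨ (ψ ↔ ψ)) ∨ (χ ↔ (ψ ↔ χ))) ↔ (ψ → ψ)) = 1 → 1 = 1
(¬(φ ∨ (ψ ∨ ψ)) ∨ ((ψ ↔ ψ) ↔ (ψ ↔ (ψ → χ)))) → ((¬φ → (¬¬χ → ((χ ∨ φ) ↔ (ψ ∨ φ)))) → (((ψ ∨ (ψ ↔ ψ)) ∨ (χ ↔ (ψ ↔ χ))) ↔ (ψ → ψ))) = 2/5 → 1 = 1
φ ↔ χ = 3/5 ↔ 2/5 = 4/5
(φ ↔ χ) ∨ φ = 4/5 ∨ 3/5 = 4/5
¬ψ = ¬2/5 = 3/5
φ ↔ ¬ψ = 3/5 ↔ 3/5 = 1
((φ ↔ χ) ∨ φ) ∨ (φ ↔ ¬ψ) = 4/5 ∨ 1 = 1
¬φ = ¬3/5 = 2/5
¬χ = ¬2/5 = 3/5
¬χ ∨ ψ = 3/5 ∨ 2/5 = 3/5
¬φ → (¬χ ∨ ψ) = 2/5 → 3/5 = 1
(((φ ↔ χ) ∨ φ) ∨ (φ ↔ ¬ψ)) ∨ (¬φ → (¬χ ∨ ψ)) = 1 ∨ 1 = 1
((¬(φ ∨ (ψ ∨ ψ)) ∨ ((ψ ↔ ψ) ↔ (ψ ↔ (ψ → χ)))) → ((¬φ → (¬¬χ → ((χ ∨ φ) ↔ (ψ ∨ φ)))) → (((ψ ∨ (ψ ↔ ψ)) ∨ (χ ↔ (ψ ↔ χ))) ↔ (ψ → ψ)))) → ((((φ ↔ χ) ∨ φ) ∨ (φ ↔ ¬ψ)) ∨ (¬φ → (¬χ ∨ ψ))) = 1 → 1 = 1

1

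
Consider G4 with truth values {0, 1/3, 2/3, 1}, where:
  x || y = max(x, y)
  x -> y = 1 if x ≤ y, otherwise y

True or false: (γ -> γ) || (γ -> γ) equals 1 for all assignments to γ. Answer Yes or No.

Yes

γ = 0 ↦ 1
γ = 1/3 ↦ 1
γ = 2/3 ↦ 1
γ = 1 ↦ 1
Every assignment gives a value ≥ 1.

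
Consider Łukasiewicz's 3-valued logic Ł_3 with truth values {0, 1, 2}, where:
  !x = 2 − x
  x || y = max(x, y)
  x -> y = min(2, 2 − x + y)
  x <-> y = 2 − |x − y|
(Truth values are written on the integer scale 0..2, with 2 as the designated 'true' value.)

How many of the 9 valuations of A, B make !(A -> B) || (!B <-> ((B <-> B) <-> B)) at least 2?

4

A = 0, B = 0 ↦ 0  <
A = 0, B = 1 ↦ 2  ≥
A = 0, B = 2 ↦ 0  <
A = 1, B = 0 ↦ 1  <
A = 1, B = 1 ↦ 2  ≥
A = 1, B = 2 ↦ 0  <
A = 2, B = 0 ↦ 2  ≥
A = 2, B = 1 ↦ 2  ≥
A = 2, B = 2 ↦ 0  <
So 4 of the 9 assignments meet the threshold.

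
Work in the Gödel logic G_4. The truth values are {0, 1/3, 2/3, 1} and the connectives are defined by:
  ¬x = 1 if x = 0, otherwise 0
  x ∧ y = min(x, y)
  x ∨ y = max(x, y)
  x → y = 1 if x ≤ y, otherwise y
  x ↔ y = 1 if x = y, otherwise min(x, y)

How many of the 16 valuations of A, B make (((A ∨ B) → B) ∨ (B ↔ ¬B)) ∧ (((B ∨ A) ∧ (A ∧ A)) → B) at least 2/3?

11

A = 0, B = 0 ↦ 1  ≥
A = 0, B = 1/3 ↦ 1  ≥
A = 0, B = 2/3 ↦ 1  ≥
A = 0, B = 1 ↦ 1  ≥
A = 1/3, B = 0 ↦ 0  <
A = 1/3, B = 1/3 ↦ 1  ≥
A = 1/3, B = 2/3 ↦ 1  ≥
A = 1/3, B = 1 ↦ 1  ≥
A = 2/3, B = 0 ↦ 0  <
A = 2/3, B = 1/3 ↦ 1/3  <
A = 2/3, B = 2/3 ↦ 1  ≥
A = 2/3, B = 1 ↦ 1  ≥
A = 1, B = 0 ↦ 0  <
A = 1, B = 1/3 ↦ 1/3  <
A = 1, B = 2/3 ↦ 2/3  ≥
A = 1, B = 1 ↦ 1  ≥
So 11 of the 16 assignments meet the threshold.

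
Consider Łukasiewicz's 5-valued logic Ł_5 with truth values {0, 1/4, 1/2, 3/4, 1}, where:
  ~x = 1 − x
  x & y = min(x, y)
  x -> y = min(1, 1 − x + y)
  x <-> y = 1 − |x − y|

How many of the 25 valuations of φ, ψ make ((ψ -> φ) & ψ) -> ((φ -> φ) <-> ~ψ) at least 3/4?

19

value 1: 17 assignments (counts)
value 3/4: 2 assignments (counts)
value 1/2: 4 assignments
value 1/4: 1 assignment
value 0: 1 assignment
So 19 of the 25 assignments meet the threshold.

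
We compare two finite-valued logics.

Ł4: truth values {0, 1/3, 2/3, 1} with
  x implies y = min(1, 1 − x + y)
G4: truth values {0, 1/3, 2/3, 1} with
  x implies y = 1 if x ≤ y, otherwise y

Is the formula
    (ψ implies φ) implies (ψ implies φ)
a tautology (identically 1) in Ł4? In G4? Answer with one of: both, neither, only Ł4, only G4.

In Ł4: every assignment gives 1 — tautology.
In G4: every assignment gives 1 — tautology.

both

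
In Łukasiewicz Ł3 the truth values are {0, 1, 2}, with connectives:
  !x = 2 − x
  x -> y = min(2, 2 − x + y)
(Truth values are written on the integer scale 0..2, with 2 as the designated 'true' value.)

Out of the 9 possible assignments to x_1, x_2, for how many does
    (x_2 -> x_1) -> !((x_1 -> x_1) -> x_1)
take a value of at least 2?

4

x_1 = 0, x_2 = 0 ↦ 2  ≥
x_1 = 0, x_2 = 1 ↦ 2  ≥
x_1 = 0, x_2 = 2 ↦ 2  ≥
x_1 = 1, x_2 = 0 ↦ 1  <
x_1 = 1, x_2 = 1 ↦ 1  <
x_1 = 1, x_2 = 2 ↦ 2  ≥
x_1 = 2, x_2 = 0 ↦ 0  <
x_1 = 2, x_2 = 1 ↦ 0  <
x_1 = 2, x_2 = 2 ↦ 0  <
So 4 of the 9 assignments meet the threshold.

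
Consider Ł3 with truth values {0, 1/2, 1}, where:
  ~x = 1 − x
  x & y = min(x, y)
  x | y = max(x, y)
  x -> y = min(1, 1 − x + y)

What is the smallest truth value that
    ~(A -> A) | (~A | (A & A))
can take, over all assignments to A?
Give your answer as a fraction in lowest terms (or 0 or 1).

1/2

Take A = 1/2:
A -> A = 1/2 -> 1/2 = 1
~(A -> A) = ~1 = 0
~A = ~1/2 = 1/2
A & A = 1/2 & 1/2 = 1/2
~A | (A & A) = 1/2 | 1/2 = 1/2
~(A -> A) | (~A | (A & A)) = 0 | 1/2 = 1/2
No assignment yields a value below 1/2, so this is the minimum.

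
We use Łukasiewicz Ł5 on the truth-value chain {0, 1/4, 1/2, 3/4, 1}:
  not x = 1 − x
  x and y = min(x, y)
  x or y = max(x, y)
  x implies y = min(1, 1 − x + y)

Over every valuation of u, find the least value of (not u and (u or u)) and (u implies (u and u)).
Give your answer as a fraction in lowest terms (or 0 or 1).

0

Take u = 0:
not u = not 0 = 1
u or u = 0 or 0 = 0
not u and (u or u) = 1 and 0 = 0
u and u = 0 and 0 = 0
u implies (u and u) = 0 implies 0 = 1
(not u and (u or u)) and (u implies (u and u)) = 0 and 1 = 0
No assignment yields a value below 0, so this is the minimum.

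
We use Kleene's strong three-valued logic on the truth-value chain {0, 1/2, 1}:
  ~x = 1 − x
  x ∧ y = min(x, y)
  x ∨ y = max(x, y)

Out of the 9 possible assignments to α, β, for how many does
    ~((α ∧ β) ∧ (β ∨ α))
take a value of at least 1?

α = 0, β = 0 ↦ 1  ≥
α = 0, β = 1/2 ↦ 1  ≥
α = 0, β = 1 ↦ 1  ≥
α = 1/2, β = 0 ↦ 1  ≥
α = 1/2, β = 1/2 ↦ 1/2  <
α = 1/2, β = 1 ↦ 1/2  <
α = 1, β = 0 ↦ 1  ≥
α = 1, β = 1/2 ↦ 1/2  <
α = 1, β = 1 ↦ 0  <
So 5 of the 9 assignments meet the threshold.

5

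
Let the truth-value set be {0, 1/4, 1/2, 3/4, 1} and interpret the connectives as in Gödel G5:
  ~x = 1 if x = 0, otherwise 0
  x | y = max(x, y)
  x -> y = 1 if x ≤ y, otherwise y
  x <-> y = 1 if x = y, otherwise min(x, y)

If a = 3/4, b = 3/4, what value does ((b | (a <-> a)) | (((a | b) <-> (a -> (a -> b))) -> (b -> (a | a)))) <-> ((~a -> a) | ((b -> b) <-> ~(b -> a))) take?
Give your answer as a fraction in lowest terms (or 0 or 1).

a <-> a = 3/4 <-> 3/4 = 1
b | (a <-> a) = 3/4 | 1 = 1
a | b = 3/4 | 3/4 = 3/4
a -> b = 3/4 -> 3/4 = 1
a -> (a -> b) = 3/4 -> 1 = 1
(a | b) <-> (a -> (a -> b)) = 3/4 <-> 1 = 3/4
a | a = 3/4 | 3/4 = 3/4
b -> (a | a) = 3/4 -> 3/4 = 1
((a | b) <-> (a -> (a -> b))) -> (b -> (a | a)) = 3/4 -> 1 = 1
(b | (a <-> a)) | (((a | b) <-> (a -> (a -> b))) -> (b -> (a | a))) = 1 | 1 = 1
~a = ~3/4 = 0
~a -> a = 0 -> 3/4 = 1
b -> b = 3/4 -> 3/4 = 1
b -> a = 3/4 -> 3/4 = 1
~(b -> a) = ~1 = 0
(b -> b) <-> ~(b -> a) = 1 <-> 0 = 0
(~a -> a) | ((b -> b) <-> ~(b -> a)) = 1 | 0 = 1
((b | (a <-> a)) | (((a | b) <-> (a -> (a -> b))) -> (b -> (a | a)))) <-> ((~a -> a) | ((b -> b) <-> ~(b -> a))) = 1 <-> 1 = 1

1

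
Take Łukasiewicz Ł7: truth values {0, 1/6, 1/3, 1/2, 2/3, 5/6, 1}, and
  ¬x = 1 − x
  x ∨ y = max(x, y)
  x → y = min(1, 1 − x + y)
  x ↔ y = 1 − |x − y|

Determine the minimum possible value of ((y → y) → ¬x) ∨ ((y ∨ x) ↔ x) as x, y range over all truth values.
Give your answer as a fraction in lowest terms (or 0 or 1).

1/2

Take x = 1/2, y = 1:
y → y = 1 → 1 = 1
¬x = ¬1/2 = 1/2
(y → y) → ¬x = 1 → 1/2 = 1/2
y ∨ x = 1 ∨ 1/2 = 1
(y ∨ x) ↔ x = 1 ↔ 1/2 = 1/2
((y → y) → ¬x) ∨ ((y ∨ x) ↔ x) = 1/2 ∨ 1/2 = 1/2
No assignment yields a value below 1/2, so this is the minimum.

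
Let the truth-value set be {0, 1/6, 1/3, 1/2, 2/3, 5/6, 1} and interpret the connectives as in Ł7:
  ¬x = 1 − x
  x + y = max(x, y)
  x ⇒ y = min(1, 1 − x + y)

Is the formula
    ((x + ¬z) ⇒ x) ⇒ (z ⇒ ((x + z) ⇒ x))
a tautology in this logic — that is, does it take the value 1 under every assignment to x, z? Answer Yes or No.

Counterexample: take x = 0, z = 5/6.
¬z = ¬5/6 = 1/6
x + ¬z = 0 + 1/6 = 1/6
(x + ¬z) ⇒ x = 1/6 ⇒ 0 = 5/6
x + z = 0 + 5/6 = 5/6
(x + z) ⇒ x = 5/6 ⇒ 0 = 1/6
z ⇒ ((x + z) ⇒ x) = 5/6 ⇒ 1/6 = 1/3
((x + ¬z) ⇒ x) ⇒ (z ⇒ ((x + z) ⇒ x)) = 5/6 ⇒ 1/3 = 1/2
This gives 1/2 ≠ 1.

No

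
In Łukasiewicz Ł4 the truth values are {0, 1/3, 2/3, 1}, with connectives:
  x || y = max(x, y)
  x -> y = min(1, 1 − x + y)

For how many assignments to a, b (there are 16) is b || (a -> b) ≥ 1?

10

a = 0, b = 0 ↦ 1  ≥
a = 0, b = 1/3 ↦ 1  ≥
a = 0, b = 2/3 ↦ 1  ≥
a = 0, b = 1 ↦ 1  ≥
a = 1/3, b = 0 ↦ 2/3  <
a = 1/3, b = 1/3 ↦ 1  ≥
a = 1/3, b = 2/3 ↦ 1  ≥
a = 1/3, b = 1 ↦ 1  ≥
a = 2/3, b = 0 ↦ 1/3  <
a = 2/3, b = 1/3 ↦ 2/3  <
a = 2/3, b = 2/3 ↦ 1  ≥
a = 2/3, b = 1 ↦ 1  ≥
a = 1, b = 0 ↦ 0  <
a = 1, b = 1/3 ↦ 1/3  <
a = 1, b = 2/3 ↦ 2/3  <
a = 1, b = 1 ↦ 1  ≥
So 10 of the 16 assignments meet the threshold.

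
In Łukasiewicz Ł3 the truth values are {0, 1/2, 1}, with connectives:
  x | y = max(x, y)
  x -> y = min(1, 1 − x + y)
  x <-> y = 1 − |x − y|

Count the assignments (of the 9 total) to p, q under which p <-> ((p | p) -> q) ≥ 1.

p = 0, q = 0 ↦ 0  <
p = 0, q = 1/2 ↦ 0  <
p = 0, q = 1 ↦ 0  <
p = 1/2, q = 0 ↦ 1  ≥
p = 1/2, q = 1/2 ↦ 1/2  <
p = 1/2, q = 1 ↦ 1/2  <
p = 1, q = 0 ↦ 0  <
p = 1, q = 1/2 ↦ 1/2  <
p = 1, q = 1 ↦ 1  ≥
So 2 of the 9 assignments meet the threshold.

2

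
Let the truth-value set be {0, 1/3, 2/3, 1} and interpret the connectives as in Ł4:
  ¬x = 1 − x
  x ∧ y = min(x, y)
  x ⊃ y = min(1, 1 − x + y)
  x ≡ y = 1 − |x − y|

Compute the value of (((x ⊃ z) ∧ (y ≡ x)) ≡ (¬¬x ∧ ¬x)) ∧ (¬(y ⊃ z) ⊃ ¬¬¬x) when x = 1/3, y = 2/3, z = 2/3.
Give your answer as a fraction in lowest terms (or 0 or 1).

2/3

x ⊃ z = 1/3 ⊃ 2/3 = 1
y ≡ x = 2/3 ≡ 1/3 = 2/3
(x ⊃ z) ∧ (y ≡ x) = 1 ∧ 2/3 = 2/3
¬x = ¬1/3 = 2/3
¬¬x = ¬2/3 = 1/3
¬x = ¬1/3 = 2/3
¬¬x ∧ ¬x = 1/3 ∧ 2/3 = 1/3
((x ⊃ z) ∧ (y ≡ x)) ≡ (¬¬x ∧ ¬x) = 2/3 ≡ 1/3 = 2/3
y ⊃ z = 2/3 ⊃ 2/3 = 1
¬(y ⊃ z) = ¬1 = 0
¬x = ¬1/3 = 2/3
¬¬x = ¬2/3 = 1/3
¬¬¬x = ¬1/3 = 2/3
¬(y ⊃ z) ⊃ ¬¬¬x = 0 ⊃ 2/3 = 1
(((x ⊃ z) ∧ (y ≡ x)) ≡ (¬¬x ∧ ¬x)) ∧ (¬(y ⊃ z) ⊃ ¬¬¬x) = 2/3 ∧ 1 = 2/3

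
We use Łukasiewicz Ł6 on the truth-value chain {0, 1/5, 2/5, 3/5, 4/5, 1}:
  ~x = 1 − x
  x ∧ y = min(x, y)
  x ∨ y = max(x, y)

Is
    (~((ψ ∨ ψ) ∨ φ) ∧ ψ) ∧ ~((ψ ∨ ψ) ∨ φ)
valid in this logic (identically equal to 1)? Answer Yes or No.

No

Counterexample: take φ = 0, ψ = 0.
ψ ∨ ψ = 0 ∨ 0 = 0
(ψ ∨ ψ) ∨ φ = 0 ∨ 0 = 0
~((ψ ∨ ψ) ∨ φ) = ~0 = 1
~((ψ ∨ ψ) ∨ φ) ∧ ψ = 1 ∧ 0 = 0
(~((ψ ∨ ψ) ∨ φ) ∧ ψ) ∧ ~((ψ ∨ ψ) ∨ φ) = 0 ∧ 1 = 0
This gives 0 ≠ 1.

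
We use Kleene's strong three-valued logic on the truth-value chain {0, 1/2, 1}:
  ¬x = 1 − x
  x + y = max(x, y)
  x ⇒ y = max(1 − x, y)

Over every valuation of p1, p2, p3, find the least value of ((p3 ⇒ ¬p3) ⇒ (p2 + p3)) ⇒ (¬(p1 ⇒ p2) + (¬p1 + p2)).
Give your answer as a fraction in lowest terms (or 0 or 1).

1/2

Take p1 = 1/2, p2 = 0, p3 = 1/2:
¬p3 = ¬1/2 = 1/2
p3 ⇒ ¬p3 = 1/2 ⇒ 1/2 = 1/2
p2 + p3 = 0 + 1/2 = 1/2
(p3 ⇒ ¬p3) ⇒ (p2 + p3) = 1/2 ⇒ 1/2 = 1/2
p1 ⇒ p2 = 1/2 ⇒ 0 = 1/2
¬(p1 ⇒ p2) = ¬1/2 = 1/2
¬p1 = ¬1/2 = 1/2
¬p1 + p2 = 1/2 + 0 = 1/2
¬(p1 ⇒ p2) + (¬p1 + p2) = 1/2 + 1/2 = 1/2
((p3 ⇒ ¬p3) ⇒ (p2 + p3)) ⇒ (¬(p1 ⇒ p2) + (¬p1 + p2)) = 1/2 ⇒ 1/2 = 1/2
No assignment yields a value below 1/2, so this is the minimum.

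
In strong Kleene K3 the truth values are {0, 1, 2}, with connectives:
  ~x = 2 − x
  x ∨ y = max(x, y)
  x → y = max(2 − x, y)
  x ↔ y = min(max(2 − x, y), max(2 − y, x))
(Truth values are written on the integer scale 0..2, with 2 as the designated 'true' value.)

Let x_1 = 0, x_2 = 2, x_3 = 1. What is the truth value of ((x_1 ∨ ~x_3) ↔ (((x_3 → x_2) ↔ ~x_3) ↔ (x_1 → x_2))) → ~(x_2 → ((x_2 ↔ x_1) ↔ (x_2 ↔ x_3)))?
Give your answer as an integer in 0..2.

1

~x_3 = ~1 = 1
x_1 ∨ ~x_3 = 0 ∨ 1 = 1
x_3 → x_2 = 1 → 2 = 2
~x_3 = ~1 = 1
(x_3 → x_2) ↔ ~x_3 = 2 ↔ 1 = 1
x_1 → x_2 = 0 → 2 = 2
((x_3 → x_2) ↔ ~x_3) ↔ (x_1 → x_2) = 1 ↔ 2 = 1
(x_1 ∨ ~x_3) ↔ (((x_3 → x_2) ↔ ~x_3) ↔ (x_1 → x_2)) = 1 ↔ 1 = 1
x_2 ↔ x_1 = 2 ↔ 0 = 0
x_2 ↔ x_3 = 2 ↔ 1 = 1
(x_2 ↔ x_1) ↔ (x_2 ↔ x_3) = 0 ↔ 1 = 1
x_2 → ((x_2 ↔ x_1) ↔ (x_2 ↔ x_3)) = 2 → 1 = 1
~(x_2 → ((x_2 ↔ x_1) ↔ (x_2 ↔ x_3))) = ~1 = 1
((x_1 ∨ ~x_3) ↔ (((x_3 → x_2) ↔ ~x_3) ↔ (x_1 → x_2))) → ~(x_2 → ((x_2 ↔ x_1) ↔ (x_2 ↔ x_3))) = 1 → 1 = 1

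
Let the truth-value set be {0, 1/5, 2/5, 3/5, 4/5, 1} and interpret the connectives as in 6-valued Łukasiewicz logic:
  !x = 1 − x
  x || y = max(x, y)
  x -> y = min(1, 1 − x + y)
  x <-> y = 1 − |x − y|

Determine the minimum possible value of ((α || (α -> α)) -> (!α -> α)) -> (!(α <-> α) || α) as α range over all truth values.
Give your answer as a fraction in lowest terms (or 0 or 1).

Take α = 2/5:
α -> α = 2/5 -> 2/5 = 1
α || (α -> α) = 2/5 || 1 = 1
!α = !2/5 = 3/5
!α -> α = 3/5 -> 2/5 = 4/5
(α || (α -> α)) -> (!α -> α) = 1 -> 4/5 = 4/5
α <-> α = 2/5 <-> 2/5 = 1
!(α <-> α) = !1 = 0
!(α <-> α) || α = 0 || 2/5 = 2/5
((α || (α -> α)) -> (!α -> α)) -> (!(α <-> α) || α) = 4/5 -> 2/5 = 3/5
No assignment yields a value below 3/5, so this is the minimum.

3/5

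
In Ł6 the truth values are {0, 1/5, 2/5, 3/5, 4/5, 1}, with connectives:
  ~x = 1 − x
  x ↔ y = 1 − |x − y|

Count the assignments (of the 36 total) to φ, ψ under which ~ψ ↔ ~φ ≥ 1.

value 1: 6 assignments (counts)
value 4/5: 10 assignments
value 3/5: 8 assignments
value 2/5: 6 assignments
value 1/5: 4 assignments
value 0: 2 assignments
So 6 of the 36 assignments meet the threshold.

6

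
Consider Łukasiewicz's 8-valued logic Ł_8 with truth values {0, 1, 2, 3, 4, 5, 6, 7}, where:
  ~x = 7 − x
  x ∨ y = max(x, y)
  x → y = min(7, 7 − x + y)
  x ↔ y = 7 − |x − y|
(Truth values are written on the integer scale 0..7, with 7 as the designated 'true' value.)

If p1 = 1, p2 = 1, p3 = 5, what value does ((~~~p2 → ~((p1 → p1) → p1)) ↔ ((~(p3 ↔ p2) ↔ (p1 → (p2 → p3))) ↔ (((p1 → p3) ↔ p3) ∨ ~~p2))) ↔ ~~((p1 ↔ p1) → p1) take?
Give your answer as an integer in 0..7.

2

~p2 = ~1 = 6
~~p2 = ~6 = 1
~~~p2 = ~1 = 6
p1 → p1 = 1 → 1 = 7
(p1 → p1) → p1 = 7 → 1 = 1
~((p1 → p1) → p1) = ~1 = 6
~~~p2 → ~((p1 → p1) → p1) = 6 → 6 = 7
p3 ↔ p2 = 5 ↔ 1 = 3
~(p3 ↔ p2) = ~3 = 4
p2 → p3 = 1 → 5 = 7
p1 → (p2 → p3) = 1 → 7 = 7
~(p3 ↔ p2) ↔ (p1 → (p2 → p3)) = 4 ↔ 7 = 4
p1 → p3 = 1 → 5 = 7
(p1 → p3) ↔ p3 = 7 ↔ 5 = 5
~p2 = ~1 = 6
~~p2 = ~6 = 1
((p1 → p3) ↔ p3) ∨ ~~p2 = 5 ∨ 1 = 5
(~(p3 ↔ p2) ↔ (p1 → (p2 → p3))) ↔ (((p1 → p3) ↔ p3) ∨ ~~p2) = 4 ↔ 5 = 6
(~~~p2 → ~((p1 → p1) → p1)) ↔ ((~(p3 ↔ p2) ↔ (p1 → (p2 → p3))) ↔ (((p1 → p3) ↔ p3) ∨ ~~p2)) = 7 ↔ 6 = 6
p1 ↔ p1 = 1 ↔ 1 = 7
(p1 ↔ p1) → p1 = 7 → 1 = 1
~((p1 ↔ p1) → p1) = ~1 = 6
~~((p1 ↔ p1) → p1) = ~6 = 1
((~~~p2 → ~((p1 → p1) → p1)) ↔ ((~(p3 ↔ p2) ↔ (p1 → (p2 → p3))) ↔ (((p1 → p3) ↔ p3) ∨ ~~p2))) ↔ ~~((p1 ↔ p1) → p1) = 6 ↔ 1 = 2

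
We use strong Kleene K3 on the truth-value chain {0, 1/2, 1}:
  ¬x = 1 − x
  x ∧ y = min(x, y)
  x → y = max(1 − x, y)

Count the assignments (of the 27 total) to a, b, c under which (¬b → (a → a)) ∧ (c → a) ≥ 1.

13

value 1: 13 assignments (counts)
value 1/2: 11 assignments
value 0: 3 assignments
So 13 of the 27 assignments meet the threshold.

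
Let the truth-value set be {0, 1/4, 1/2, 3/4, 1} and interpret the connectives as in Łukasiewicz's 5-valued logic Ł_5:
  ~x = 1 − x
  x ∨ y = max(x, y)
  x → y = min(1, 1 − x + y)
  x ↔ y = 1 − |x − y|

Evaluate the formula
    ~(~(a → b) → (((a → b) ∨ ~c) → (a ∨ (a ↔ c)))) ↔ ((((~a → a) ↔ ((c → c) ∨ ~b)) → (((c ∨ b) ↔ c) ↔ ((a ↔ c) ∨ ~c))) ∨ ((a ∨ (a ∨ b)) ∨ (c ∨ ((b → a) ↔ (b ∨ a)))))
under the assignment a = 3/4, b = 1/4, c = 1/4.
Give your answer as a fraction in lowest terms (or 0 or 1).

a → b = 3/4 → 1/4 = 1/2
~(a → b) = ~1/2 = 1/2
a → b = 3/4 → 1/4 = 1/2
~c = ~1/4 = 3/4
(a → b) ∨ ~c = 1/2 ∨ 3/4 = 3/4
a ↔ c = 3/4 ↔ 1/4 = 1/2
a ∨ (a ↔ c) = 3/4 ∨ 1/2 = 3/4
((a → b) ∨ ~c) → (a ∨ (a ↔ c)) = 3/4 → 3/4 = 1
~(a → b) → (((a → b) ∨ ~c) → (a ∨ (a ↔ c))) = 1/2 → 1 = 1
~(~(a → b) → (((a → b) ∨ ~c) → (a ∨ (a ↔ c)))) = ~1 = 0
~a = ~3/4 = 1/4
~a → a = 1/4 → 3/4 = 1
c → c = 1/4 → 1/4 = 1
~b = ~1/4 = 3/4
(c → c) ∨ ~b = 1 ∨ 3/4 = 1
(~a → a) ↔ ((c → c) ∨ ~b) = 1 ↔ 1 = 1
c ∨ b = 1/4 ∨ 1/4 = 1/4
(c ∨ b) ↔ c = 1/4 ↔ 1/4 = 1
a ↔ c = 3/4 ↔ 1/4 = 1/2
~c = ~1/4 = 3/4
(a ↔ c) ∨ ~c = 1/2 ∨ 3/4 = 3/4
((c ∨ b) ↔ c) ↔ ((a ↔ c) ∨ ~c) = 1 ↔ 3/4 = 3/4
((~a → a) ↔ ((c → c) ∨ ~b)) → (((c ∨ b) ↔ c) ↔ ((a ↔ c) ∨ ~c)) = 1 → 3/4 = 3/4
a ∨ b = 3/4 ∨ 1/4 = 3/4
a ∨ (a ∨ b) = 3/4 ∨ 3/4 = 3/4
b → a = 1/4 → 3/4 = 1
b ∨ a = 1/4 ∨ 3/4 = 3/4
(b → a) ↔ (b ∨ a) = 1 ↔ 3/4 = 3/4
c ∨ ((b → a) ↔ (b ∨ a)) = 1/4 ∨ 3/4 = 3/4
(a ∨ (a ∨ b)) ∨ (c ∨ ((b → a) ↔ (b ∨ a))) = 3/4 ∨ 3/4 = 3/4
(((~a → a) ↔ ((c → c) ∨ ~b)) → (((c ∨ b) ↔ c) ↔ ((a ↔ c) ∨ ~c))) ∨ ((a ∨ (a ∨ b)) ∨ (c ∨ ((b → a) ↔ (b ∨ a)))) = 3/4 ∨ 3/4 = 3/4
~(~(a → b) → (((a → b) ∨ ~c) → (a ∨ (a ↔ c)))) ↔ ((((~a → a) ↔ ((c → c) ∨ ~b)) → (((c ∨ b) ↔ c) ↔ ((a ↔ c) ∨ ~c))) ∨ ((a ∨ (a ∨ b)) ∨ (c ∨ ((b → a) ↔ (b ∨ a))))) = 0 ↔ 3/4 = 1/4

1/4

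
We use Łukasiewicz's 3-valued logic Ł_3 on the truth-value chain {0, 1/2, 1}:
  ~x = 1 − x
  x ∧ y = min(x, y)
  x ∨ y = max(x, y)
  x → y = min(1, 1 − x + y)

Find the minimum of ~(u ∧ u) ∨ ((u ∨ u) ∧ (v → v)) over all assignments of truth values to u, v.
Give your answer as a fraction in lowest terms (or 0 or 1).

1/2

Take u = 1/2, v = 0:
u ∧ u = 1/2 ∧ 1/2 = 1/2
~(u ∧ u) = ~1/2 = 1/2
u ∨ u = 1/2 ∨ 1/2 = 1/2
v → v = 0 → 0 = 1
(u ∨ u) ∧ (v → v) = 1/2 ∧ 1 = 1/2
~(u ∧ u) ∨ ((u ∨ u) ∧ (v → v)) = 1/2 ∨ 1/2 = 1/2
No assignment yields a value below 1/2, so this is the minimum.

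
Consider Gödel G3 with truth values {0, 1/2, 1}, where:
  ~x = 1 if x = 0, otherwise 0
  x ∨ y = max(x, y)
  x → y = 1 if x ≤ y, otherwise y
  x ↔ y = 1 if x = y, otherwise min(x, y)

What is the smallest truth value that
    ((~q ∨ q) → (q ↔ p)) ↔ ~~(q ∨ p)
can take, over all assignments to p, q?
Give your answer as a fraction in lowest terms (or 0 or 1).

0

Take p = 0, q = 0:
~q = ~0 = 1
~q ∨ q = 1 ∨ 0 = 1
q ↔ p = 0 ↔ 0 = 1
(~q ∨ q) → (q ↔ p) = 1 → 1 = 1
q ∨ p = 0 ∨ 0 = 0
~(q ∨ p) = ~0 = 1
~~(q ∨ p) = ~1 = 0
((~q ∨ q) → (q ↔ p)) ↔ ~~(q ∨ p) = 1 ↔ 0 = 0
No assignment yields a value below 0, so this is the minimum.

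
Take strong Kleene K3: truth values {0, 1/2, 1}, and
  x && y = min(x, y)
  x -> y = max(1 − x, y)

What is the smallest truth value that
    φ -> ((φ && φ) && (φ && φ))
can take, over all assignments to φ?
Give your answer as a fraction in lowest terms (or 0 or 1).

Take φ = 1/2:
φ && φ = 1/2 && 1/2 = 1/2
φ && φ = 1/2 && 1/2 = 1/2
(φ && φ) && (φ && φ) = 1/2 && 1/2 = 1/2
φ -> ((φ && φ) && (φ && φ)) = 1/2 -> 1/2 = 1/2
No assignment yields a value below 1/2, so this is the minimum.

1/2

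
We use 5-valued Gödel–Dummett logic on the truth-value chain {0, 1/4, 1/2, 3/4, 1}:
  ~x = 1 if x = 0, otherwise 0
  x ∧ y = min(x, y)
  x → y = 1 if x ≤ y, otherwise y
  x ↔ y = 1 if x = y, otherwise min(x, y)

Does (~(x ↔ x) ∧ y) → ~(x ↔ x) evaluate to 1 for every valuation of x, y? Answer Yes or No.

At x = 0, y = 1/2, for instance:
x ↔ x = 0 ↔ 0 = 1
~(x ↔ x) = ~1 = 0
~(x ↔ x) ∧ y = 0 ∧ 1/2 = 0
(~(x ↔ x) ∧ y) → ~(x ↔ x) = 0 → 0 = 1
and checking the remaining 24 assignments likewise gives ≥ 1 in every case.

Yes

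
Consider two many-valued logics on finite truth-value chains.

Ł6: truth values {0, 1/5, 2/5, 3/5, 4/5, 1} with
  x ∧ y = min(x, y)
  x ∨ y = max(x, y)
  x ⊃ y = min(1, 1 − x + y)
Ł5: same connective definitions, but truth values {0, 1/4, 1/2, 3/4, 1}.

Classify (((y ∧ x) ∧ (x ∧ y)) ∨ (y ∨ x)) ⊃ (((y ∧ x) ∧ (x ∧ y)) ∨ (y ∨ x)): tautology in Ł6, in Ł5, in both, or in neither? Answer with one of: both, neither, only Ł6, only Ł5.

In Ł6: every assignment gives 1 — tautology.
In Ł5: every assignment gives 1 — tautology.

both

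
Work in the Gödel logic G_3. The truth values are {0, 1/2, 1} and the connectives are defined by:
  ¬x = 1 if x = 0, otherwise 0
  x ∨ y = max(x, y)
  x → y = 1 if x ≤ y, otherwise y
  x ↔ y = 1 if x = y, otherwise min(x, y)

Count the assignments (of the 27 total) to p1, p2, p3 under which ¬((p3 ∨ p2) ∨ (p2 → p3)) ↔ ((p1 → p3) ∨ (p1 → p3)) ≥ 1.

6

value 1: 6 assignments (counts)
value 0: 21 assignments
So 6 of the 27 assignments meet the threshold.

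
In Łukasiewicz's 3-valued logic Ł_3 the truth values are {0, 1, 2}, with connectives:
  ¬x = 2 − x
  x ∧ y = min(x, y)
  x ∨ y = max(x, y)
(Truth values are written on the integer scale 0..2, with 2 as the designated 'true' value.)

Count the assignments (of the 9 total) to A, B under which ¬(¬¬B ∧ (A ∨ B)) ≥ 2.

3

A = 0, B = 0 ↦ 2  ≥
A = 0, B = 1 ↦ 1  <
A = 0, B = 2 ↦ 0  <
A = 1, B = 0 ↦ 2  ≥
A = 1, B = 1 ↦ 1  <
A = 1, B = 2 ↦ 0  <
A = 2, B = 0 ↦ 2  ≥
A = 2, B = 1 ↦ 1  <
A = 2, B = 2 ↦ 0  <
So 3 of the 9 assignments meet the threshold.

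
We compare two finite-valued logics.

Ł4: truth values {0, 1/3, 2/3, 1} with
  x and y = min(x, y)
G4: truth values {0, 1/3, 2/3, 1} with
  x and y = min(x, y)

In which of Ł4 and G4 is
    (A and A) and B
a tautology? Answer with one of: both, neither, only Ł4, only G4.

In Ł4: at A = 0, B = 0 the value is 0 — not a tautology.
In G4: at A = 0, B = 0 the value is 0 — not a tautology.

neither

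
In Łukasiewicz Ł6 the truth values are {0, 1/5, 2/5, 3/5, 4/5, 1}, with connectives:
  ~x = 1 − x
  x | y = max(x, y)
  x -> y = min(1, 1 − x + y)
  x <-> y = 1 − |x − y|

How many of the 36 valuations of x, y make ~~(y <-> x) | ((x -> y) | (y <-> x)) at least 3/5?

30

value 1: 21 assignments (counts)
value 4/5: 5 assignments (counts)
value 3/5: 4 assignments (counts)
value 2/5: 3 assignments
value 1/5: 2 assignments
value 0: 1 assignment
So 30 of the 36 assignments meet the threshold.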